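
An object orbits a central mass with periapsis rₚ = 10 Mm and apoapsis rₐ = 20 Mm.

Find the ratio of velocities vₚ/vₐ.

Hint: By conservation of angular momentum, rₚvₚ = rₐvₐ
rₚ = 10 Mm = 1 × 10^7 m
rₐ = 20 Mm = 2 × 10^7 m
rₚvₚ = rₐvₐ  ⇒  vₚ/vₐ = rₐ/rₚ
vₚ/vₐ = (2 × 10^7) / (1 × 10^7) = 2

Final answer: vₚ/vₐ = 2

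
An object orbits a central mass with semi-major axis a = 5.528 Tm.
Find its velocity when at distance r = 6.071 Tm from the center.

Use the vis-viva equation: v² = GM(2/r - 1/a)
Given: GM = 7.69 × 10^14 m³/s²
a = 5.528 Tm = 5.528 × 10^12 m
r = 6.071 Tm = 6.071 × 10^12 m
GM = 7.69 × 10^14 m³/s²
2/r − 1/a = 3.29435 × 10^-13 − 1.80897 × 10^-13 = 1.48538 × 10^-13 m⁻¹
v² = GM (2/r − 1/a) = 114.226 m²/s²
v = 10.6876 m/s ≈ 10.69 m/s

Final answer: 10.69 m/s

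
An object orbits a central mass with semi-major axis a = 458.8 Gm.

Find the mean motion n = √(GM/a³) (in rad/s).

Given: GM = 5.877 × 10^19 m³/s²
a = 458.8 Gm = 4.588 × 10^11 m
GM = 5.877 × 10^19 m³/s²
a³ = 9.65762 × 10^34 m³
GM/a³ = (5.877 × 10^19) / (9.65762 × 10^34) = 6.08535 × 10^-16 s⁻²
n = √(GM/a³) = 2.46685 × 10^-8 rad/s ≈ 2.467 × 10^-8 rad/s

Final answer: n = 2.467 × 10^-8 rad/s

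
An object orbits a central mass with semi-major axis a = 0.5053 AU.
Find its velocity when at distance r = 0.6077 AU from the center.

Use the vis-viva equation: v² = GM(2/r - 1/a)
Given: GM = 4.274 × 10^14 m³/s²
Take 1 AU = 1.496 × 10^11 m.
a = 0.5053 AU = 7.55929 × 10^10 m
r = 0.6077 AU = 9.09119 × 10^10 m
GM = 4.274 × 10^14 m³/s²
2/r − 1/a = 2.19993 × 10^-11 − 1.32288 × 10^-11 = 8.77056 × 10^-12 m⁻¹
v² = GM (2/r − 1/a) = 3748.54 m²/s²
v = 61.2253 m/s ≈ 61.23 m/s

Final answer: 61.23 m/s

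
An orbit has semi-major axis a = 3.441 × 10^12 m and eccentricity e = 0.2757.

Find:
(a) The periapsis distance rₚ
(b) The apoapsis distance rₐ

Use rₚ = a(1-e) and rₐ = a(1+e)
a = 3.441 × 10^12 m
e = 0.2757:  1 − e = 0.7243,  1 + e = 1.2757
(a) rₚ = a(1 − e) = 3.441 × 10^12 m × 0.7243 = 2.49232 × 10^12 m ≈ 2.492 × 10^12 m
(b) rₐ = a(1 + e) = 3.441 × 10^12 m × 1.2757 = 4.38968 × 10^12 m ≈ 4.39 × 10^12 m

Final answer:
(a) rₚ = 2.492 × 10^12 m
(b) rₐ = 4.39 × 10^12 m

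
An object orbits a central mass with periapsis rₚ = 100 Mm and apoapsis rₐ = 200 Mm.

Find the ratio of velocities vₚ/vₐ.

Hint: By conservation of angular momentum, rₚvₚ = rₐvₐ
rₚ = 100 Mm = 1 × 10^8 m
rₐ = 200 Mm = 2 × 10^8 m
rₚvₚ = rₐvₐ  ⇒  vₚ/vₐ = rₐ/rₚ
vₚ/vₐ = (2 × 10^8) / (1 × 10^8) = 2

Final answer: vₚ/vₐ = 2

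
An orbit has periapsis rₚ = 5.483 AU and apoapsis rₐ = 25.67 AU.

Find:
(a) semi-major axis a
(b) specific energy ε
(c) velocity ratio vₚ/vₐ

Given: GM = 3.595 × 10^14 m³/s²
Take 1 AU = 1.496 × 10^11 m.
rₚ = 5.483 AU = 8.20257 × 10^11 m
rₐ = 25.67 AU = 3.84023 × 10^12 m
GM = 3.595 × 10^14 m³/s²
a = (rₚ + rₐ)/2 = 2.33024 × 10^12 m
e = (rₐ − rₚ)/(rₐ + rₚ) = (3.01998 × 10^12) / (4.66049 × 10^12) = 0.647995
(a) a = 2.33024 × 10^12 m ≈ 15.58 AU
(b) 2a = 4.66049 × 10^12 m;  ε = −GM/(2a) = -77.1378 J/kg ≈ -77.14 J/kg
(c) vₚ/vₐ = rₐ/rₚ (angular momentum) = (3.84023 × 10^12) / (8.20257 × 10^11) = 4.68174 ≈ 4.682

Final answer:
(a) semi-major axis a = 15.58 AU
(b) specific energy ε = -77.14 J/kg
(c) velocity ratio vₚ/vₐ = 4.682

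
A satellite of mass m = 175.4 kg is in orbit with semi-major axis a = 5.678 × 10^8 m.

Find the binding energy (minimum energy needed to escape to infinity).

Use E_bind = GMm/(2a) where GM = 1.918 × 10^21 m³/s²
a = 5.678 × 10^8 m
GM = 1.918 × 10^21 m³/s²
m = 175.4 kg
GMm = 1.918 × 10^21 × 175.4 = 3.36417 × 10^23 m³·kg/s²
2a = 1.1356 × 10^9 m
E_bind = GMm/(2a) = 2.96246 × 10^14 J ≈ 296.2 TJ

Final answer: 296.2 TJ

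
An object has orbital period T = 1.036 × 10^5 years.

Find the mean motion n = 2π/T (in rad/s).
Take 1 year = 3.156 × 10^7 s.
T = 1.036 × 10^5 years = 3.26962 × 10^12 s
n = 2π / (3.26962 × 10^12 s) = 1.92169 × 10^-12 rad/s ≈ 1.922 × 10^-12 rad/s

Final answer: n = 1.922 × 10^-12 rad/s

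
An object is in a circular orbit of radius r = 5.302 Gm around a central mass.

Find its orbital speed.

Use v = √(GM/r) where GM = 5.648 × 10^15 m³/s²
r = 5.302 Gm = 5.302 × 10^9 m
GM = 5.648 × 10^15 m³/s²
GM/r = (5.648 × 10^15) / (5.302 × 10^9) = 1.06526 × 10^6 m²/s²
v = √(GM/r) = 1032.11 m/s ≈ 1.032 km/s

Final answer: 1.032 km/s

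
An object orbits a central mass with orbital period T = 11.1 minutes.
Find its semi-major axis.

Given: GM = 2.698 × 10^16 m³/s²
T = 11.1 minutes = 666 s
GM = 2.698 × 10^16 m³/s²
Kepler's third law: a³ = GM T² / (4π²)
T² = 443556 s²
a³ = (2.698 × 10^16) × 443556 / (4π²) = 3.03131 × 10^20 m³
a = (a³)^(1/3) = 6.71754 × 10^6 m ≈ 6.718 × 10^6 m

Final answer: 6.718 × 10^6 m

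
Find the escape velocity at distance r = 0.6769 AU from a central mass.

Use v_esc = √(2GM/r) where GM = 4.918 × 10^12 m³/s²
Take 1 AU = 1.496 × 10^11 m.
r = 0.6769 AU = 1.01264 × 10^11 m
GM = 4.918 × 10^12 m³/s²
2GM/r = 2 × (4.918 × 10^12) / (1.01264 × 10^11) = 97.132 m²/s²
v_esc = √(2GM/r) = 9.85556 m/s ≈ 9.856 m/s

Final answer: 9.856 m/s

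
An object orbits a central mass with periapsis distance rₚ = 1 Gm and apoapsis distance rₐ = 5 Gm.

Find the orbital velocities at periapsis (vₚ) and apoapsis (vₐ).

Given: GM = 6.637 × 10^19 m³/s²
rₚ = 1 Gm = 1 × 10^9 m
rₐ = 5 Gm = 5 × 10^9 m
GM = 6.637 × 10^19 m³/s²
a = (rₚ + rₐ)/2 = 3 × 10^9 m
Vis-viva: v² = GM (2/r − 1/a)
vₚ² = 6.637 × 10^19 × (2 × 10^-9 − 3.33333 × 10^-10) = 1.10617 × 10^11 m²/s²
vₚ = 332591 m/s ≈ 332.6 km/s
vₐ² = 6.637 × 10^19 × (4 × 10^-10 − 3.33333 × 10^-10) = 4.42467 × 10^9 m²/s²
vₐ = 66518.2 m/s ≈ 66.52 km/s

Final answer: vₚ = 332.6 km/s, vₐ = 66.52 km/s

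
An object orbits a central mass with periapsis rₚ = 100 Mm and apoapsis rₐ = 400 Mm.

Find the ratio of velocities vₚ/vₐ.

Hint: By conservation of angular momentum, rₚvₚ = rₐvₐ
rₚ = 100 Mm = 1 × 10^8 m
rₐ = 400 Mm = 4 × 10^8 m
rₚvₚ = rₐvₐ  ⇒  vₚ/vₐ = rₐ/rₚ
vₚ/vₐ = (4 × 10^8) / (1 × 10^8) = 4

Final answer: vₚ/vₐ = 4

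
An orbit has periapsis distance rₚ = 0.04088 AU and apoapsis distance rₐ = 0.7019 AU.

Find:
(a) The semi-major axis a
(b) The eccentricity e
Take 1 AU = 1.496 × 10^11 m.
rₚ = 0.04088 AU = 6.11565 × 10^9 m
rₐ = 0.7019 AU = 1.05004 × 10^11 m
(a) a = (rₚ + rₐ)/2 = 5.55599 × 10^10 m ≈ 0.3714 AU
(b) e = (rₐ − rₚ)/(rₐ + rₚ) = (9.88886 × 10^10) / (1.1112 × 10^11) = 0.889927

Final answer:
(a) a = 0.3714 AU
(b) e = 0.8899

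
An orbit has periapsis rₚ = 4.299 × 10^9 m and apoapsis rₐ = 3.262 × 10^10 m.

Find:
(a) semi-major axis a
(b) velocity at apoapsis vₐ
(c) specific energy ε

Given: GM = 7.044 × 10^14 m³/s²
rₚ = 4.299 × 10^9 m
rₐ = 3.262 × 10^10 m
GM = 7.044 × 10^14 m³/s²
a = (rₚ + rₐ)/2 = 1.84595 × 10^10 m
e = (rₐ − rₚ)/(rₐ + rₚ) = (2.8321 × 10^10) / (3.6919 × 10^10) = 0.767112
(a) a = 1.84595 × 10^10 m ≈ 1.846 × 10^10 m
(b) vₐ² = GM (2/rₐ − 1/a) = 7.044 × 10^14 × (6.13121 × 10^-11 − 5.41726 × 10^-11) = 5029.01 m²/s²;  vₐ = 70.9155 m/s ≈ 70.92 m/s
(c) 2a = 3.6919 × 10^10 m;  ε = −GM/(2a) = -19079.6 J/kg ≈ -19.08 kJ/kg

Final answer:
(a) semi-major axis a = 1.846 × 10^10 m
(b) velocity at apoapsis vₐ = 70.92 m/s
(c) specific energy ε = -19.08 kJ/kg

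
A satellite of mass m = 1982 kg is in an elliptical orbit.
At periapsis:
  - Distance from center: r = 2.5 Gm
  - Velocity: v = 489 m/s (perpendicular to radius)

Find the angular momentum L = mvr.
r = 2.5 Gm = 2.5 × 10^9 m
v = 489 m/s
vr = 489 × 2.5 × 10^9 = 1.2225 × 10^12 m²/s
L = m × vr = 1982 × 1.2225 × 10^12 = 2.423 × 10^15 kg·m²/s ≈ 2.423 × 10^15 kg·m²/s

Final answer: L = 2.423 × 10^15 kg·m²/s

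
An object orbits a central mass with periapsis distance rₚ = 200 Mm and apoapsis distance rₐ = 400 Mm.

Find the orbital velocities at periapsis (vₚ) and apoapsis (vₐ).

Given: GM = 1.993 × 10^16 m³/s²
rₚ = 200 Mm = 2 × 10^8 m
rₐ = 400 Mm = 4 × 10^8 m
GM = 1.993 × 10^16 m³/s²
a = (rₚ + rₐ)/2 = 3 × 10^8 m
Vis-viva: v² = GM (2/r − 1/a)
vₚ² = 1.993 × 10^16 × (1 × 10^-8 − 3.33333 × 10^-9) = 1.32867 × 10^8 m²/s²
vₚ = 11526.8 m/s ≈ 11.53 km/s
vₐ² = 1.993 × 10^16 × (5 × 10^-9 − 3.33333 × 10^-9) = 3.32167 × 10^7 m²/s²
vₐ = 5763.39 m/s ≈ 5.763 km/s

Final answer: vₚ = 11.53 km/s, vₐ = 5.763 km/s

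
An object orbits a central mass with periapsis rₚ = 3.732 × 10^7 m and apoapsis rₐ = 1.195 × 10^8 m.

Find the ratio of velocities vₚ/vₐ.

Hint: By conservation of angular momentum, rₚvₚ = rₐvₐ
rₚ = 3.732 × 10^7 m
rₐ = 1.195 × 10^8 m
rₚvₚ = rₐvₐ  ⇒  vₚ/vₐ = rₐ/rₚ
vₚ/vₐ = (1.195 × 10^8) / (3.732 × 10^7) = 3.20204

Final answer: vₚ/vₐ = 3.202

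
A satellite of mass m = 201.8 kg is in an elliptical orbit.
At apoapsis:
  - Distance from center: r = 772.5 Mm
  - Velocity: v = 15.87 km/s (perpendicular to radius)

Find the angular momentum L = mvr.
r = 772.5 Mm = 7.725 × 10^8 m
v = 15.87 km/s = 15870 m/s
vr = 15870 × 7.725 × 10^8 = 1.22596 × 10^13 m²/s
L = m × vr = 201.8 × 1.22596 × 10^13 = 2.47398 × 10^15 kg·m²/s ≈ 2.474 × 10^15 kg·m²/s

Final answer: L = 2.474 × 10^15 kg·m²/s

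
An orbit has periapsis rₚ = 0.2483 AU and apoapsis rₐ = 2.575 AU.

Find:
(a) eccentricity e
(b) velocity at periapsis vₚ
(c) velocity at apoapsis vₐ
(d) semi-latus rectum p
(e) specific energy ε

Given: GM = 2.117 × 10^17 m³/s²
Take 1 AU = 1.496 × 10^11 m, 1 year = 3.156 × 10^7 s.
rₚ = 0.2483 AU = 3.71457 × 10^10 m
rₐ = 2.575 AU = 3.8522 × 10^11 m
GM = 2.117 × 10^17 m³/s²
a = (rₚ + rₐ)/2 = 2.11183 × 10^11 m
e = (rₐ − rₚ)/(rₐ + rₚ) = (3.48074 × 10^11) / (4.22366 × 10^11) = 0.824107
(a) e = 0.824107 ≈ 0.8241
(b) vₚ² = GM (2/rₚ − 1/a) = 2.117 × 10^17 × (5.38421 × 10^-11 − 4.73523 × 10^-12) = 1.03959 × 10^7 m²/s²;  vₚ = 3224.27 m/s ≈ 0.6802 AU/year
(c) vₐ² = GM (2/rₐ − 1/a) = 2.117 × 10^17 × (5.19184 × 10^-12 − 4.73523 × 10^-12) = 96663.3 m²/s²;  vₐ = 310.907 m/s ≈ 310.9 m/s
(d) 1 − e² = 0.320848;  p = a(1 − e²) = 2.11183 × 10^11 × 0.320848 = 6.77577 × 10^10 m ≈ 0.4529 AU
(e) 2a = 4.22366 × 10^11 m;  ε = −GM/(2a) = -501224 J/kg ≈ -501.2 kJ/kg

Final answer:
(a) eccentricity e = 0.8241
(b) velocity at periapsis vₚ = 0.6802 AU/year
(c) velocity at apoapsis vₐ = 310.9 m/s
(d) semi-latus rectum p = 0.4529 AU
(e) specific energy ε = -501.2 kJ/kg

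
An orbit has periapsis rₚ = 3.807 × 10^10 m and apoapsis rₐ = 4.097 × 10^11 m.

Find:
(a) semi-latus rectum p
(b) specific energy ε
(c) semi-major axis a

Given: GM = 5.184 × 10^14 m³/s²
rₚ = 3.807 × 10^10 m
rₐ = 4.097 × 10^11 m
GM = 5.184 × 10^14 m³/s²
a = (rₚ + rₐ)/2 = 2.23885 × 10^11 m
e = (rₐ − rₚ)/(rₐ + rₚ) = (3.7163 × 10^11) / (4.4777 × 10^11) = 0.829957
(a) 1 − e² = 0.311171;  p = a(1 − e²) = 2.23885 × 10^11 × 0.311171 = 6.96665 × 10^10 m ≈ 6.967 × 10^10 m
(b) 2a = 4.4777 × 10^11 m;  ε = −GM/(2a) = -1157.74 J/kg ≈ -1.158 kJ/kg
(c) a = 2.23885 × 10^11 m ≈ 2.239 × 10^11 m

Final answer:
(a) semi-latus rectum p = 6.967 × 10^10 m
(b) specific energy ε = -1.158 kJ/kg
(c) semi-major axis a = 2.239 × 10^11 m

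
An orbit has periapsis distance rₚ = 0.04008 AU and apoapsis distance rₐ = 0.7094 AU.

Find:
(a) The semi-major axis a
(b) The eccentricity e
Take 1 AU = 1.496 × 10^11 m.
rₚ = 0.04008 AU = 5.99597 × 10^9 m
rₐ = 0.7094 AU = 1.06126 × 10^11 m
(a) a = (rₚ + rₐ)/2 = 5.60611 × 10^10 m ≈ 0.3747 AU
(b) e = (rₐ − rₚ)/(rₐ + rₚ) = (1.0013 × 10^11) / (1.12122 × 10^11) = 0.893046

Final answer:
(a) a = 0.3747 AU
(b) e = 0.893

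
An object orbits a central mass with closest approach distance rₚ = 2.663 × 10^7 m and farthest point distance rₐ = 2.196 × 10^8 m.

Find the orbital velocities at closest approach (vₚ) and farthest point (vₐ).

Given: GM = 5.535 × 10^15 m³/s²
rₚ = 2.663 × 10^7 m
rₐ = 2.196 × 10^8 m
GM = 5.535 × 10^15 m³/s²
a = (rₚ + rₐ)/2 = 1.23115 × 10^8 m
Vis-viva: v² = GM (2/r − 1/a)
vₚ² = 5.535 × 10^15 × (7.51033 × 10^-8 − 8.12249 × 10^-9) = 3.70739 × 10^8 m²/s²
vₚ = 19254.6 m/s ≈ 19.25 km/s
vₐ² = 5.535 × 10^15 × (9.10747 × 10^-9 − 8.12249 × 10^-9) = 5.45187 × 10^6 m²/s²
vₐ = 2334.92 m/s ≈ 2.335 km/s

Final answer: vₚ = 19.25 km/s, vₐ = 2.335 km/s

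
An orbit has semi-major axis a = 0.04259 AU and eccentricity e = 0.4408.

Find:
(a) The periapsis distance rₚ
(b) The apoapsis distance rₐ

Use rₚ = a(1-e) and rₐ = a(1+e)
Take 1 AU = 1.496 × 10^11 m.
a = 0.04259 AU = 6.37146 × 10^9 m
e = 0.4408:  1 − e = 0.5592,  1 + e = 1.4408
(a) rₚ = a(1 − e) = 6.37146 × 10^9 m × 0.5592 = 3.56292 × 10^9 m ≈ 0.02382 AU
(b) rₐ = a(1 + e) = 6.37146 × 10^9 m × 1.4408 = 9.18001 × 10^9 m ≈ 0.06136 AU

Final answer:
(a) rₚ = 0.02382 AU
(b) rₐ = 0.06136 AU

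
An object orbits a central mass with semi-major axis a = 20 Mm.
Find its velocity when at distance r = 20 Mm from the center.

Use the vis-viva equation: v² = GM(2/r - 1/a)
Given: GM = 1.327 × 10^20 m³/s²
a = 20 Mm = 2 × 10^7 m
r = 20 Mm = 2 × 10^7 m
GM = 1.327 × 10^20 m³/s²
2/r − 1/a = 1 × 10^-7 − 5 × 10^-8 = 5 × 10^-8 m⁻¹
v² = GM (2/r − 1/a) = 6.635 × 10^12 m²/s²
v = 2.57585 × 10^6 m/s ≈ 2576 km/s

Final answer: 2576 km/s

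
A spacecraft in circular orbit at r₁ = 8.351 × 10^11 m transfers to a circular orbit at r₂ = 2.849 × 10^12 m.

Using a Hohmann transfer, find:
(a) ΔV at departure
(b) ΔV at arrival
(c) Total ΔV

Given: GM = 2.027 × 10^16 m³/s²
r₁ = 8.351 × 10^11 m
r₂ = 2.849 × 10^12 m
GM = 2.027 × 10^16 m³/s²
Transfer ellipse: a_t = (r₁ + r₂)/2 = 1.84205 × 10^12 m
Circular speed at r₁: v₁ = √(GM/r₁) = 155.796 m/s
Transfer speed at r₁ (periapsis): v₁ₜ = √(GM(2/r₁ − 1/a_t)) = 193.755 m/s
(a) ΔV₁ = v₁ₜ − v₁ = 37.9586 m/s ≈ 37.96 m/s
Circular speed at r₂: v₂ = √(GM/r₂) = 84.3491 m/s
Transfer speed at r₂ (apoapsis): v₂ₜ = √(GM(2/r₂ − 1/a_t)) = 56.7936 m/s
(b) ΔV₂ = v₂ − v₂ₜ = 27.5556 m/s ≈ 27.56 m/s
(c) ΔV_total = ΔV₁ + ΔV₂ = 65.5142 m/s ≈ 65.51 m/s

Final answer:
(a) ΔV₁ = 37.96 m/s
(b) ΔV₂ = 27.56 m/s
(c) ΔV_total = 65.51 m/s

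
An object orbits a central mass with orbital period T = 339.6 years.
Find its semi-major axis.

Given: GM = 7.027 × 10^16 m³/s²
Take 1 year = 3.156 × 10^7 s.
T = 339.6 years = 1.07178 × 10^10 s
GM = 7.027 × 10^16 m³/s²
Kepler's third law: a³ = GM T² / (4π²)
T² = 1.14871 × 10^20 s²
a³ = (7.027 × 10^16) × (1.14871 × 10^20) / (4π²) = 2.04465 × 10^35 m³
a = (a³)^(1/3) = 5.89124 × 10^11 m ≈ 589.1 Gm

Final answer: 589.1 Gm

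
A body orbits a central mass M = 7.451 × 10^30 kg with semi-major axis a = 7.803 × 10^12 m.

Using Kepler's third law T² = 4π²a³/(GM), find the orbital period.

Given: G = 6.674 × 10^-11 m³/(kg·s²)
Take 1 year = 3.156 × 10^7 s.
M = 7.451 × 10^30 kg
GM = G × M = 6.674 × 10^-11 × 7.451 × 10^30 = 4.9728 × 10^20 m³/s²
a = 7.803 × 10^12 m
a³ = 4.751 × 10^38 m³
T = 2π √(a³/GM) = 2π √((4.751 × 10^38) / (4.9728 × 10^20)) = 2π × 9.77444 × 10^8 s
T = 6.14146 × 10^9 s ≈ 194.6 years

Final answer: 194.6 years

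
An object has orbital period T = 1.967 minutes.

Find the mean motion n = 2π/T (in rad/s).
T = 1.967 minutes = 118.02 s
n = 2π / 118.02 s = 0.0532383 rad/s ≈ 0.05324 rad/s

Final answer: n = 0.05324 rad/s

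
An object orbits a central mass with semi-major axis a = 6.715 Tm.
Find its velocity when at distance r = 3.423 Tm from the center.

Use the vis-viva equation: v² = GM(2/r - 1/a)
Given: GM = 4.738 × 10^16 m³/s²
a = 6.715 Tm = 6.715 × 10^12 m
r = 3.423 Tm = 3.423 × 10^12 m
GM = 4.738 × 10^16 m³/s²
2/r − 1/a = 5.84283 × 10^-13 − 1.4892 × 10^-13 = 4.35362 × 10^-13 m⁻¹
v² = GM (2/r − 1/a) = 20627.5 m²/s²
v = 143.623 m/s ≈ 143.6 m/s

Final answer: 143.6 m/s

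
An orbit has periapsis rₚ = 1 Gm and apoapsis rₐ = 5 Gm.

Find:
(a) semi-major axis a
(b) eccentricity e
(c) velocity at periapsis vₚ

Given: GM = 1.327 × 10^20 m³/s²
rₚ = 1 Gm = 1 × 10^9 m
rₐ = 5 Gm = 5 × 10^9 m
GM = 1.327 × 10^20 m³/s²
a = (rₚ + rₐ)/2 = 3 × 10^9 m
e = (rₐ − rₚ)/(rₐ + rₚ) = (4 × 10^9) / (6 × 10^9) = 0.666667
(a) a = 3 × 10^9 m ≈ 3 Gm
(b) e = 0.666667 ≈ 0.6667
(c) vₚ² = GM (2/rₚ − 1/a) = 1.327 × 10^20 × (2 × 10^-9 − 3.33333 × 10^-10) = 2.21167 × 10^11 m²/s²;  vₚ = 470284 m/s ≈ 470.3 km/s

Final answer:
(a) semi-major axis a = 3 Gm
(b) eccentricity e = 0.6667
(c) velocity at periapsis vₚ = 470.3 km/s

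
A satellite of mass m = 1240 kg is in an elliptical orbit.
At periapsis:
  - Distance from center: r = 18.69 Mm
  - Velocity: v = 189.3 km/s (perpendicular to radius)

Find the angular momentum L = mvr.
r = 18.69 Mm = 1.869 × 10^7 m
v = 189.3 km/s = 189300 m/s
vr = 189300 × 1.869 × 10^7 = 3.53802 × 10^12 m²/s
L = m × vr = 1240 × 3.53802 × 10^12 = 4.38714 × 10^15 kg·m²/s ≈ 4.387 × 10^15 kg·m²/s

Final answer: L = 4.387 × 10^15 kg·m²/s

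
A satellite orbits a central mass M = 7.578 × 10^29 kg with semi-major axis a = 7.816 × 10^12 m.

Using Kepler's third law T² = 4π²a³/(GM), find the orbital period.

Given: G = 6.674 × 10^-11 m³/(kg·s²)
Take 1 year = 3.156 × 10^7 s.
M = 7.578 × 10^29 kg
GM = G × M = 6.674 × 10^-11 × 7.578 × 10^29 = 5.05756 × 10^19 m³/s²
a = 7.816 × 10^12 m
a³ = 4.77478 × 10^38 m³
T = 2π √(a³/GM) = 2π √((4.77478 × 10^38) / (5.05756 × 10^19)) = 2π × 3.0726 × 10^9 s
T = 1.93057 × 10^10 s ≈ 611.7 years

Final answer: 611.7 years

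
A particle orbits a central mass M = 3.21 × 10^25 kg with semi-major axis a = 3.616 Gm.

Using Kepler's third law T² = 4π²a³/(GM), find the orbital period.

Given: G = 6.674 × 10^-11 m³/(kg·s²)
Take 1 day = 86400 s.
M = 3.21 × 10^25 kg
GM = G × M = 6.674 × 10^-11 × 3.21 × 10^25 = 2.14235 × 10^15 m³/s²
a = 3.616 Gm = 3.616 × 10^9 m
a³ = 4.72808 × 10^28 m³
T = 2π √(a³/GM) = 2π √((4.72808 × 10^28) / (2.14235 × 10^15)) = 2π × 4.69783 × 10^6 s
T = 2.95173 × 10^7 s ≈ 341.6 days

Final answer: 341.6 days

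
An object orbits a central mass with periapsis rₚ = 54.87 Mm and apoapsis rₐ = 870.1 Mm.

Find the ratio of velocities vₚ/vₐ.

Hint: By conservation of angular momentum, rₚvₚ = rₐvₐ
rₚ = 54.87 Mm = 5.487 × 10^7 m
rₐ = 870.1 Mm = 8.701 × 10^8 m
rₚvₚ = rₐvₐ  ⇒  vₚ/vₐ = rₐ/rₚ
vₚ/vₐ = (8.701 × 10^8) / (5.487 × 10^7) = 15.8575

Final answer: vₚ/vₐ = 15.86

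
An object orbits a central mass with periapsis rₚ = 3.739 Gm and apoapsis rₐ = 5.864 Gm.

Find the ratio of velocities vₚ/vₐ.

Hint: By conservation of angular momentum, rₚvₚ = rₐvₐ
rₚ = 3.739 Gm = 3.739 × 10^9 m
rₐ = 5.864 Gm = 5.864 × 10^9 m
rₚvₚ = rₐvₐ  ⇒  vₚ/vₐ = rₐ/rₚ
vₚ/vₐ = (5.864 × 10^9) / (3.739 × 10^9) = 1.56833

Final answer: vₚ/vₐ = 1.568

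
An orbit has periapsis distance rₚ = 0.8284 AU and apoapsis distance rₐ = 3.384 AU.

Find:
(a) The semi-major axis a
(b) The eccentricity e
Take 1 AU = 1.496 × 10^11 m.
rₚ = 0.8284 AU = 1.23929 × 10^11 m
rₐ = 3.384 AU = 5.06246 × 10^11 m
(a) a = (rₚ + rₐ)/2 = 3.15088 × 10^11 m ≈ 2.106 AU
(b) e = (rₐ − rₚ)/(rₐ + rₚ) = (3.82318 × 10^11) / (6.30175 × 10^11) = 0.606685

Final answer:
(a) a = 2.106 AU
(b) e = 0.6067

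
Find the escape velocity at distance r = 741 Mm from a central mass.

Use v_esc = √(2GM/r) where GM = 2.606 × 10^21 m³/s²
r = 741 Mm = 7.41 × 10^8 m
GM = 2.606 × 10^21 m³/s²
2GM/r = 2 × (2.606 × 10^21) / (7.41 × 10^8) = 7.03374 × 10^12 m²/s²
v_esc = √(2GM/r) = 2.65212 × 10^6 m/s ≈ 2652 km/s

Final answer: 2652 km/s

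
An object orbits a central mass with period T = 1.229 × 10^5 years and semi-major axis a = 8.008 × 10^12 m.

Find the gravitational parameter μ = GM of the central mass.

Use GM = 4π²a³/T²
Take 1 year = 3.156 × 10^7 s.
T = 1.229 × 10^5 years = 3.87872 × 10^12 s
a = 8.008 × 10^12 m
a³ = 5.13538 × 10^38 m³
T² = 1.50445 × 10^25 s²
GM = 4π² × (5.13538 × 10^38) / (1.50445 × 10^25) = 1.34758 × 10^15 m³/s²
GM ≈ 1.348 × 10^15 m³/s²

Final answer: GM = 1.348 × 10^15 m³/s²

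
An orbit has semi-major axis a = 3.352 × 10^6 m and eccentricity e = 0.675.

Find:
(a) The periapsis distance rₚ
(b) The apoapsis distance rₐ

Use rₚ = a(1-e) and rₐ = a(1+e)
a = 3.352 × 10^6 m
e = 0.675:  1 − e = 0.325,  1 + e = 1.675
(a) rₚ = a(1 − e) = 3.352 × 10^6 m × 0.325 = 1.0894 × 10^6 m ≈ 1.089 × 10^6 m
(b) rₐ = a(1 + e) = 3.352 × 10^6 m × 1.675 = 5.6146 × 10^6 m ≈ 5.615 × 10^6 m

Final answer:
(a) rₚ = 1.089 × 10^6 m
(b) rₐ = 5.615 × 10^6 m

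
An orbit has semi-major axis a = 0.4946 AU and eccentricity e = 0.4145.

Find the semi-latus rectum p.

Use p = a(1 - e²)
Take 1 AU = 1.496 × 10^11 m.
a = 0.4946 AU = 7.39922 × 10^10 m
e = 0.4145,  e² = 0.17181,  1 − e² = 0.82819
p = a(1 − e²) = 7.39922 × 10^10 m × 0.82819 = 6.12795 × 10^10 m ≈ 0.4096 AU

Final answer: p = 0.4096 AU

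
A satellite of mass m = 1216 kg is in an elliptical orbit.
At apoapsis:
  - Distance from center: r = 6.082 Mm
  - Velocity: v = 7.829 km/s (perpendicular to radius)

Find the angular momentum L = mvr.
r = 6.082 Mm = 6.082 × 10^6 m
v = 7.829 km/s = 7829 m/s
vr = 7829 × 6.082 × 10^6 = 4.7616 × 10^10 m²/s
L = m × vr = 1216 × 4.7616 × 10^10 = 5.7901 × 10^13 kg·m²/s ≈ 5.79 × 10^13 kg·m²/s

Final answer: L = 5.79 × 10^13 kg·m²/s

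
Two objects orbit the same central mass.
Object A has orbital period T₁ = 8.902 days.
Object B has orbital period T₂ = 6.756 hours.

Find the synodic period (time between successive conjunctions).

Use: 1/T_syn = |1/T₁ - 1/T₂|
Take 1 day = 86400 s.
T₁ = 8.902 days = 769133 s
T₂ = 6.756 hours = 24321.6 s
1/T₁ = 1.30017 × 10^-6 s⁻¹
1/T₂ = 4.11157 × 10^-5 s⁻¹
|1/T₁ − 1/T₂| = 3.98156 × 10^-5 s⁻¹
T_syn = 1 / |1/T₁ − 1/T₂| = 25115.8 s ≈ 6.977 hours

Final answer: T_syn = 6.977 hours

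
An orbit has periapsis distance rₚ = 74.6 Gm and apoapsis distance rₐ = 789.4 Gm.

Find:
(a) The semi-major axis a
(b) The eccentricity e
rₚ = 74.6 Gm = 7.46 × 10^10 m
rₐ = 789.4 Gm = 7.894 × 10^11 m
(a) a = (rₚ + rₐ)/2 = 4.32 × 10^11 m ≈ 432 Gm
(b) e = (rₐ − rₚ)/(rₐ + rₚ) = (7.148 × 10^11) / (8.64 × 10^11) = 0.827315

Final answer:
(a) a = 432 Gm
(b) e = 0.8273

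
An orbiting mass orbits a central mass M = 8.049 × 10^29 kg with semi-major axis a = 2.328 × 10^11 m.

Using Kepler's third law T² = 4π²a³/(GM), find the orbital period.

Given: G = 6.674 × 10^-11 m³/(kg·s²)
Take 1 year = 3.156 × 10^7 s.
M = 8.049 × 10^29 kg
GM = G × M = 6.674 × 10^-11 × 8.049 × 10^29 = 5.3719 × 10^19 m³/s²
a = 2.328 × 10^11 m
a³ = 1.26168 × 10^34 m³
T = 2π √(a³/GM) = 2π √((1.26168 × 10^34) / (5.3719 × 10^19)) = 2π × 1.53253 × 10^7 s
T = 9.6292 × 10^7 s ≈ 3.051 years

Final answer: 3.051 years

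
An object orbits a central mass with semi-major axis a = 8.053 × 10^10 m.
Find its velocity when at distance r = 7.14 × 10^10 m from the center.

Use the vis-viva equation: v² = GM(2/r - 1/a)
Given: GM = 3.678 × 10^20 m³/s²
a = 8.053 × 10^10 m
r = 7.14 × 10^10 m
GM = 3.678 × 10^20 m³/s²
2/r − 1/a = 2.80112 × 10^-11 − 1.24177 × 10^-11 = 1.55935 × 10^-11 m⁻¹
v² = GM (2/r − 1/a) = 5.73528 × 10^9 m²/s²
v = 75731.6 m/s ≈ 75.73 km/s

Final answer: 75.73 km/s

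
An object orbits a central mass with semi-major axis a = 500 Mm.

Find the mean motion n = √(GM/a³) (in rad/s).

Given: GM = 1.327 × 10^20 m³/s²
a = 500 Mm = 5 × 10^8 m
GM = 1.327 × 10^20 m³/s²
a³ = 1.25 × 10^26 m³
GM/a³ = (1.327 × 10^20) / (1.25 × 10^26) = 1.0616 × 10^-6 s⁻²
n = √(GM/a³) = 0.00103034 rad/s ≈ 0.00103 rad/s

Final answer: n = 0.00103 rad/s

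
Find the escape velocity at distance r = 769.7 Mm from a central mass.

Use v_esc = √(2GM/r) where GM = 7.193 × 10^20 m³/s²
r = 769.7 Mm = 7.697 × 10^8 m
GM = 7.193 × 10^20 m³/s²
2GM/r = 2 × (7.193 × 10^20) / (7.697 × 10^8) = 1.86904 × 10^12 m²/s²
v_esc = √(2GM/r) = 1.36713 × 10^6 m/s ≈ 1367 km/s

Final answer: 1367 km/s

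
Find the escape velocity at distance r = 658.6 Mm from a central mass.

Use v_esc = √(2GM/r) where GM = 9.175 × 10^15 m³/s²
r = 658.6 Mm = 6.586 × 10^8 m
GM = 9.175 × 10^15 m³/s²
2GM/r = 2 × (9.175 × 10^15) / (6.586 × 10^8) = 2.78621 × 10^7 m²/s²
v_esc = √(2GM/r) = 5278.46 m/s ≈ 5.278 km/s

Final answer: 5.278 km/s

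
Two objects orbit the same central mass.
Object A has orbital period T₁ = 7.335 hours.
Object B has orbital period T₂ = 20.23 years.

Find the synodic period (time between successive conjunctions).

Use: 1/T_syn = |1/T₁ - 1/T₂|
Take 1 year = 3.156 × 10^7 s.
T₁ = 7.335 hours = 26406 s
T₂ = 20.23 years = 6.38459 × 10^8 s
1/T₁ = 3.78702 × 10^-5 s⁻¹
1/T₂ = 1.56627 × 10^-9 s⁻¹
|1/T₁ − 1/T₂| = 3.78686 × 10^-5 s⁻¹
T_syn = 1 / |1/T₁ − 1/T₂| = 26407.1 s ≈ 7.335 hours

Final answer: T_syn = 7.335 hours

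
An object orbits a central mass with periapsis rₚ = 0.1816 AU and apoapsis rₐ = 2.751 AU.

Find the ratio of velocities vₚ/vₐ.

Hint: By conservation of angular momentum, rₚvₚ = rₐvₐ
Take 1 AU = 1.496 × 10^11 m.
rₚ = 0.1816 AU = 2.71674 × 10^10 m
rₐ = 2.751 AU = 4.1155 × 10^11 m
rₚvₚ = rₐvₐ  ⇒  vₚ/vₐ = rₐ/rₚ
vₚ/vₐ = (4.1155 × 10^11) / (2.71674 × 10^10) = 15.1487

Final answer: vₚ/vₐ = 15.15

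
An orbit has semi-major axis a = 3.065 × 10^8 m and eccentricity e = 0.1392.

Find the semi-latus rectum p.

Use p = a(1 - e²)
a = 3.065 × 10^8 m
e = 0.1392,  e² = 0.0193766,  1 − e² = 0.980623
p = a(1 − e²) = 3.065 × 10^8 m × 0.980623 = 3.00561 × 10^8 m ≈ 3.006 × 10^8 m

Final answer: p = 3.006 × 10^8 m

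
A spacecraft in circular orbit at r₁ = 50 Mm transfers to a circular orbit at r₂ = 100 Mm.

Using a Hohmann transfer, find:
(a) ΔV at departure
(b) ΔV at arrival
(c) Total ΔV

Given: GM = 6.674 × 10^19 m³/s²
r₁ = 50 Mm = 5 × 10^7 m
r₂ = 100 Mm = 1 × 10^8 m
GM = 6.674 × 10^19 m³/s²
Transfer ellipse: a_t = (r₁ + r₂)/2 = 7.5 × 10^7 m
Circular speed at r₁: v₁ = √(GM/r₁) = 1.15534 × 10^6 m/s
Transfer speed at r₁ (periapsis): v₁ₜ = √(GM(2/r₁ − 1/a_t)) = 1.33407 × 10^6 m/s
(a) ΔV₁ = v₁ₜ − v₁ = 178731 m/s ≈ 178.7 km/s
Circular speed at r₂: v₂ = √(GM/r₂) = 816946 m/s
Transfer speed at r₂ (apoapsis): v₂ₜ = √(GM(2/r₂ − 1/a_t)) = 667033 m/s
(b) ΔV₂ = v₂ − v₂ₜ = 149912 m/s ≈ 149.9 km/s
(c) ΔV_total = ΔV₁ + ΔV₂ = 328643 m/s ≈ 328.6 km/s

Final answer:
(a) ΔV₁ = 178.7 km/s
(b) ΔV₂ = 149.9 km/s
(c) ΔV_total = 328.6 km/s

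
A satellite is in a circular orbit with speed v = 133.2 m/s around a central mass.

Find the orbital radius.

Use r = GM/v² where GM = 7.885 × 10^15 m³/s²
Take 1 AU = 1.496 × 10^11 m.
v = 133.2 m/s
GM = 7.885 × 10^15 m³/s²
v² = 17742.2 m²/s²
r = GM/v² = (7.885 × 10^15) / 17742.2 = 4.4442 × 10^11 m ≈ 2.971 AU

Final answer: 2.971 AU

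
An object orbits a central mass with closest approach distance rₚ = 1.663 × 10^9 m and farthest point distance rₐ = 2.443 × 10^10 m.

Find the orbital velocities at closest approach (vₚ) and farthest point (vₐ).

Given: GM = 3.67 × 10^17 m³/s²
rₚ = 1.663 × 10^9 m
rₐ = 2.443 × 10^10 m
GM = 3.67 × 10^17 m³/s²
a = (rₚ + rₐ)/2 = 1.30465 × 10^10 m
Vis-viva: v² = GM (2/r − 1/a)
vₚ² = 3.67 × 10^17 × (1.20265 × 10^-9 − 7.66489 × 10^-11) = 4.13241 × 10^8 m²/s²
vₚ = 20328.3 m/s ≈ 20.33 km/s
vₐ² = 3.67 × 10^17 × (8.18666 × 10^-11 − 7.66489 × 10^-11) = 1.91488 × 10^6 m²/s²
vₐ = 1383.79 m/s ≈ 1.384 km/s

Final answer: vₚ = 20.33 km/s, vₐ = 1.384 km/s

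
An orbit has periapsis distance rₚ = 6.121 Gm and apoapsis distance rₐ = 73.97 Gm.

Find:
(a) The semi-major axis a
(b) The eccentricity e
rₚ = 6.121 Gm = 6.121 × 10^9 m
rₐ = 73.97 Gm = 7.397 × 10^10 m
(a) a = (rₚ + rₐ)/2 = 4.00455 × 10^10 m ≈ 40.05 Gm
(b) e = (rₐ − rₚ)/(rₐ + rₚ) = (6.7849 × 10^10) / (8.0091 × 10^10) = 0.847149

Final answer:
(a) a = 40.05 Gm
(b) e = 0.8471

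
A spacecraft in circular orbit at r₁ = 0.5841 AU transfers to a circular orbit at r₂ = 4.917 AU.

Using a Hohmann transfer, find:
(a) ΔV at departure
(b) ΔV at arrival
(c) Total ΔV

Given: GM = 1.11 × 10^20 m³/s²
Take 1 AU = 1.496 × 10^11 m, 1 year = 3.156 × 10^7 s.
r₁ = 0.5841 AU = 8.73814 × 10^10 m
r₂ = 4.917 AU = 7.35583 × 10^11 m
GM = 1.11 × 10^20 m³/s²
Transfer ellipse: a_t = (r₁ + r₂)/2 = 4.11482 × 10^11 m
Circular speed at r₁: v₁ = √(GM/r₁) = 35641.2 m/s
Transfer speed at r₁ (periapsis): v₁ₜ = √(GM(2/r₁ − 1/a_t)) = 47653.2 m/s
(a) ΔV₁ = v₁ₜ − v₁ = 12012.1 m/s ≈ 2.534 AU/year
Circular speed at r₂: v₂ = √(GM/r₂) = 12284.2 m/s
Transfer speed at r₂ (apoapsis): v₂ₜ = √(GM(2/r₂ − 1/a_t)) = 5660.82 m/s
(b) ΔV₂ = v₂ − v₂ₜ = 6623.34 m/s ≈ 1.397 AU/year
(c) ΔV_total = ΔV₁ + ΔV₂ = 18635.4 m/s ≈ 3.931 AU/year

Final answer:
(a) ΔV₁ = 2.534 AU/year
(b) ΔV₂ = 1.397 AU/year
(c) ΔV_total = 3.931 AU/year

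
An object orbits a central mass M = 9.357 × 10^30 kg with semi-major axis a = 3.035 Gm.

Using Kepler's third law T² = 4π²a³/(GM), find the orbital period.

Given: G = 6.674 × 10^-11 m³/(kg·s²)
M = 9.357 × 10^30 kg
GM = G × M = 6.674 × 10^-11 × 9.357 × 10^30 = 6.24486 × 10^20 m³/s²
a = 3.035 Gm = 3.035 × 10^9 m
a³ = 2.79561 × 10^28 m³
T = 2π √(a³/GM) = 2π √((2.79561 × 10^28) / (6.24486 × 10^20)) = 2π × 6690.78 s
T = 42039.4 s ≈ 11.68 hours

Final answer: 11.68 hours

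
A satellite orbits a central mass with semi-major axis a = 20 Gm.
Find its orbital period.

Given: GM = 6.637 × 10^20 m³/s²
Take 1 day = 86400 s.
a = 20 Gm = 2 × 10^10 m
GM = 6.637 × 10^20 m³/s²
a³ = 8 × 10^30 m³
T = 2π √(a³/GM) = 2π √((8 × 10^30) / (6.637 × 10^20)) = 2π × 109789 s
T = 689825 s ≈ 7.984 days

Final answer: 7.984 days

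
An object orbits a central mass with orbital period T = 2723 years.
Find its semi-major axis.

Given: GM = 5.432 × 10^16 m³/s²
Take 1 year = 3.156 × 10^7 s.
T = 2723 years = 8.59379 × 10^10 s
GM = 5.432 × 10^16 m³/s²
Kepler's third law: a³ = GM T² / (4π²)
T² = 7.38532 × 10^21 s²
a³ = (5.432 × 10^16) × (7.38532 × 10^21) / (4π²) = 1.01618 × 10^37 m³
a = (a³)^(1/3) = 2.16599 × 10^12 m ≈ 2.166 × 10^12 m

Final answer: 2.166 × 10^12 m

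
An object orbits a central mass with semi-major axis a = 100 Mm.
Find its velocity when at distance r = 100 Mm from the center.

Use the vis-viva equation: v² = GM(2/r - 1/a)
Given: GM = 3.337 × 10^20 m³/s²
a = 100 Mm = 1 × 10^8 m
r = 100 Mm = 1 × 10^8 m
GM = 3.337 × 10^20 m³/s²
2/r − 1/a = 2 × 10^-8 − 1 × 10^-8 = 1 × 10^-8 m⁻¹
v² = GM (2/r − 1/a) = 3.337 × 10^12 m²/s²
v = 1.82675 × 10^6 m/s ≈ 1827 km/s

Final answer: 1827 km/s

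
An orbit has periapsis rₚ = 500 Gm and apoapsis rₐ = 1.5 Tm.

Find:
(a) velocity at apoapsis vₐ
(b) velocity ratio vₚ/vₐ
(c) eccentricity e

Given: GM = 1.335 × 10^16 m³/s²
rₚ = 500 Gm = 5 × 10^11 m
rₐ = 1.5 Tm = 1.5 × 10^12 m
GM = 1.335 × 10^16 m³/s²
a = (rₚ + rₐ)/2 = 1 × 10^12 m
e = (rₐ − rₚ)/(rₐ + rₚ) = (1 × 10^12) / (2 × 10^12) = 0.5
(a) vₐ² = GM (2/rₐ − 1/a) = 1.335 × 10^16 × (1.33333 × 10^-12 − 1 × 10^-12) = 4450 m²/s²;  vₐ = 66.7083 m/s ≈ 66.71 m/s
(b) vₚ/vₐ = rₐ/rₚ (angular momentum) = (1.5 × 10^12) / (5 × 10^11) = 3 ≈ 3
(c) e = 0.5 ≈ 0.5

Final answer:
(a) velocity at apoapsis vₐ = 66.71 m/s
(b) velocity ratio vₚ/vₐ = 3
(c) eccentricity e = 0.5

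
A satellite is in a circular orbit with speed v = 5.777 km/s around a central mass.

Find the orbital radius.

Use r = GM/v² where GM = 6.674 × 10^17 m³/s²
v = 5.777 km/s = 5777 m/s
GM = 6.674 × 10^17 m³/s²
v² = 3.33737 × 10^7 m²/s²
r = GM/v² = (6.674 × 10^17) / (3.33737 × 10^7) = 1.99978 × 10^10 m ≈ 20 Gm

Final answer: 20 Gm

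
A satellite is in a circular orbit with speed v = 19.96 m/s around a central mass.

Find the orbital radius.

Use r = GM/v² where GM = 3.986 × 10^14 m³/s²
v = 19.96 m/s
GM = 3.986 × 10^14 m³/s²
v² = 398.402 m²/s²
r = GM/v² = (3.986 × 10^14) / 398.402 = 1.0005 × 10^12 m ≈ 1 Tm

Final answer: 1 Tm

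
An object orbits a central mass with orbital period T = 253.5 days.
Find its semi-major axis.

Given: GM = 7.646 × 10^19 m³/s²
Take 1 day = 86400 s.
T = 253.5 days = 2.19024 × 10^7 s
GM = 7.646 × 10^19 m³/s²
Kepler's third law: a³ = GM T² / (4π²)
T² = 4.79715 × 10^14 s²
a³ = (7.646 × 10^19) × (4.79715 × 10^14) / (4π²) = 9.2909 × 10^32 m³
a = (a³)^(1/3) = 9.75782 × 10^10 m ≈ 9.758 × 10^10 m

Final answer: 9.758 × 10^10 m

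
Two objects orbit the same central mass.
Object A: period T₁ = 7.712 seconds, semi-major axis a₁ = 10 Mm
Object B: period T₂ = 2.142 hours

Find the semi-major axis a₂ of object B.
T₁ = 7.712 seconds
T₂ = 2.142 hours = 7711.2 s
a₁ = 10 Mm = 1 × 10^7 m
Kepler's third law: (T₂/T₁)² = (a₂/a₁)³  ⇒  a₂ = a₁ (T₂/T₁)^(2/3)
T₂/T₁ = 999.896
(T₂/T₁)^(2/3) = 99.9931
a₂ = 1 × 10^7 m × 99.9931 = 9.99931 × 10^8 m ≈ 999.9 Mm

Final answer: a₂ = 999.9 Mm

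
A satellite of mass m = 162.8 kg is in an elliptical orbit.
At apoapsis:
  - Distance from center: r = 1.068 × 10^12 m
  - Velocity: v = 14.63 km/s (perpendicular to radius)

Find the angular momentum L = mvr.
r = 1.068 × 10^12 m
v = 14.63 km/s = 14630 m/s
vr = 14630 × 1.068 × 10^12 = 1.56248 × 10^16 m²/s
L = m × vr = 162.8 × 1.56248 × 10^16 = 2.54372 × 10^18 kg·m²/s ≈ 2.544 × 10^18 kg·m²/s

Final answer: L = 2.544 × 10^18 kg·m²/s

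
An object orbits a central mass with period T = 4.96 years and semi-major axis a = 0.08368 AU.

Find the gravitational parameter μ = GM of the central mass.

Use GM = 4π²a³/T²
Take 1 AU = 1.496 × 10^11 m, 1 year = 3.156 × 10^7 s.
T = 4.96 years = 1.56538 × 10^8 s
a = 0.08368 AU = 1.25185 × 10^10 m
a³ = 1.96182 × 10^30 m³
T² = 2.4504 × 10^16 s²
GM = 4π² × (1.96182 × 10^30) / (2.4504 × 10^16) = 3.16069 × 10^15 m³/s²
GM ≈ 3.161 × 10^15 m³/s²

Final answer: GM = 3.161 × 10^15 m³/s²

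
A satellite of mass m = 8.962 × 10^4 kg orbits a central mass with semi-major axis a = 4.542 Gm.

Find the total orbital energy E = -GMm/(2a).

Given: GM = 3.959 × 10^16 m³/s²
a = 4.542 Gm = 4.542 × 10^9 m
GM = 3.959 × 10^16 m³/s²
2a = 9.084 × 10^9 m
GMm = 3.959 × 10^16 × 89620 = 3.54806 × 10^21 m³·kg/s²
E = −GMm/(2a) = -3.90583 × 10^11 J ≈ -390.6 GJ

Final answer: -390.6 GJ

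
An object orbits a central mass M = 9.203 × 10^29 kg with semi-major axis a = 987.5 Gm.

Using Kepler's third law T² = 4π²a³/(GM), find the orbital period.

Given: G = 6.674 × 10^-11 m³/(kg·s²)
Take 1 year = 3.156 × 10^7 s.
M = 9.203 × 10^29 kg
GM = G × M = 6.674 × 10^-11 × 9.203 × 10^29 = 6.14208 × 10^19 m³/s²
a = 987.5 Gm = 9.875 × 10^11 m
a³ = 9.62967 × 10^35 m³
T = 2π √(a³/GM) = 2π √((9.62967 × 10^35) / (6.14208 × 10^19)) = 2π × 1.25213 × 10^8 s
T = 7.86734 × 10^8 s ≈ 24.93 years

Final answer: 24.93 years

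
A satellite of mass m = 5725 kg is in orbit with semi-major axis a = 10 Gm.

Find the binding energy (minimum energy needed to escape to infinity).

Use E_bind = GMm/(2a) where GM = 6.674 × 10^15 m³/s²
a = 10 Gm = 1 × 10^10 m
GM = 6.674 × 10^15 m³/s²
m = 5725 kg
GMm = 6.674 × 10^15 × 5725 = 3.82086 × 10^19 m³·kg/s²
2a = 2 × 10^10 m
E_bind = GMm/(2a) = 1.91043 × 10^9 J ≈ 1.91 GJ

Final answer: 1.91 GJ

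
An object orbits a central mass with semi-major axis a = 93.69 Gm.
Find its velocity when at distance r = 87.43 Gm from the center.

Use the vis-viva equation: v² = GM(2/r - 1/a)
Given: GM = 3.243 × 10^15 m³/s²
a = 93.69 Gm = 9.369 × 10^10 m
r = 87.43 Gm = 8.743 × 10^10 m
GM = 3.243 × 10^15 m³/s²
2/r − 1/a = 2.28754 × 10^-11 − 1.06735 × 10^-11 = 1.22019 × 10^-11 m⁻¹
v² = GM (2/r − 1/a) = 39570.9 m²/s²
v = 198.924 m/s ≈ 198.9 m/s

Final answer: 198.9 m/s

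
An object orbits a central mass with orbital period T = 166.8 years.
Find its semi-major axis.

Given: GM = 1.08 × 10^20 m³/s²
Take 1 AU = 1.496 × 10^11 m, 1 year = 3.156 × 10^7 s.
T = 166.8 years = 5.26421 × 10^9 s
GM = 1.08 × 10^20 m³/s²
Kepler's third law: a³ = GM T² / (4π²)
T² = 2.77119 × 10^19 s²
a³ = (1.08 × 10^20) × (2.77119 × 10^19) / (4π²) = 7.58106 × 10^37 m³
a = (a³)^(1/3) = 4.2323 × 10^12 m ≈ 28.29 AU

Final answer: 28.29 AU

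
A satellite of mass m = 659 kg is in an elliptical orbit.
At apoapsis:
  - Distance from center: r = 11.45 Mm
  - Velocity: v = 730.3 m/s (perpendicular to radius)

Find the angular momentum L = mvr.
r = 11.45 Mm = 1.145 × 10^7 m
v = 730.3 m/s
vr = 730.3 × 1.145 × 10^7 = 8.36193 × 10^9 m²/s
L = m × vr = 659 × 8.36193 × 10^9 = 5.51052 × 10^12 kg·m²/s ≈ 5.511 × 10^12 kg·m²/s

Final answer: L = 5.511 × 10^12 kg·m²/s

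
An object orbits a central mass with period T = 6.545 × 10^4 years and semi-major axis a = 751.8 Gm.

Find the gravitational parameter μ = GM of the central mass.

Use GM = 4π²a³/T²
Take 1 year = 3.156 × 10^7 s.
T = 6.545 × 10^4 years = 2.0656 × 10^12 s
a = 751.8 Gm = 7.518 × 10^11 m
a³ = 4.2492 × 10^35 m³
T² = 4.26671 × 10^24 s²
GM = 4π² × (4.2492 × 10^35) / (4.26671 × 10^24) = 3.93164 × 10^12 m³/s²
GM ≈ 3.932 × 10^12 m³/s²

Final answer: GM = 3.932 × 10^12 m³/s²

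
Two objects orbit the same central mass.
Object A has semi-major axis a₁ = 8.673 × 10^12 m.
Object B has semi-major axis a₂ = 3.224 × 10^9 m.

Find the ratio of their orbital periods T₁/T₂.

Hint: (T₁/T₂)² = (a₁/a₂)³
a₁ = 8.673 × 10^12 m
a₂ = 3.224 × 10^9 m
a₁/a₂ = 2690.14
T₁/T₂ = (a₁/a₂)^(3/2) = (2690.14)^1.5 = 139528

Final answer: T₁/T₂ = 1.395 × 10^5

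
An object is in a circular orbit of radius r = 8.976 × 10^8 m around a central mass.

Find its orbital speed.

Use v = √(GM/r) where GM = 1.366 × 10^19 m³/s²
r = 8.976 × 10^8 m
GM = 1.366 × 10^19 m³/s²
GM/r = (1.366 × 10^19) / (8.976 × 10^8) = 1.52184 × 10^10 m²/s²
v = √(GM/r) = 123363 m/s ≈ 123.4 km/s

Final answer: 123.4 km/s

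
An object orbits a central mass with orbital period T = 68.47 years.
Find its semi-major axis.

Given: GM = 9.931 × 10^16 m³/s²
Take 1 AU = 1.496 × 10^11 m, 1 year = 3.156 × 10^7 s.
T = 68.47 years = 2.16091 × 10^9 s
GM = 9.931 × 10^16 m³/s²
Kepler's third law: a³ = GM T² / (4π²)
T² = 4.66955 × 10^18 s²
a³ = (9.931 × 10^16) × (4.66955 × 10^18) / (4π²) = 1.17465 × 10^34 m³
a = (a³)^(1/3) = 2.27319 × 10^11 m ≈ 1.52 AU

Final answer: 1.52 AU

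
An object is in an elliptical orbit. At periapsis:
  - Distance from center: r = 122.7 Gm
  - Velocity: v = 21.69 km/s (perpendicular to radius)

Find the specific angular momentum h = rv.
r = 122.7 Gm = 1.227 × 10^11 m
v = 21.69 km/s = 21690 m/s
h = rv = 1.227 × 10^11 × 21690 = 2.66136 × 10^15 m²/s ≈ 2.661 × 10^15 m²/s

Final answer: h = 2.661 × 10^15 m²/s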